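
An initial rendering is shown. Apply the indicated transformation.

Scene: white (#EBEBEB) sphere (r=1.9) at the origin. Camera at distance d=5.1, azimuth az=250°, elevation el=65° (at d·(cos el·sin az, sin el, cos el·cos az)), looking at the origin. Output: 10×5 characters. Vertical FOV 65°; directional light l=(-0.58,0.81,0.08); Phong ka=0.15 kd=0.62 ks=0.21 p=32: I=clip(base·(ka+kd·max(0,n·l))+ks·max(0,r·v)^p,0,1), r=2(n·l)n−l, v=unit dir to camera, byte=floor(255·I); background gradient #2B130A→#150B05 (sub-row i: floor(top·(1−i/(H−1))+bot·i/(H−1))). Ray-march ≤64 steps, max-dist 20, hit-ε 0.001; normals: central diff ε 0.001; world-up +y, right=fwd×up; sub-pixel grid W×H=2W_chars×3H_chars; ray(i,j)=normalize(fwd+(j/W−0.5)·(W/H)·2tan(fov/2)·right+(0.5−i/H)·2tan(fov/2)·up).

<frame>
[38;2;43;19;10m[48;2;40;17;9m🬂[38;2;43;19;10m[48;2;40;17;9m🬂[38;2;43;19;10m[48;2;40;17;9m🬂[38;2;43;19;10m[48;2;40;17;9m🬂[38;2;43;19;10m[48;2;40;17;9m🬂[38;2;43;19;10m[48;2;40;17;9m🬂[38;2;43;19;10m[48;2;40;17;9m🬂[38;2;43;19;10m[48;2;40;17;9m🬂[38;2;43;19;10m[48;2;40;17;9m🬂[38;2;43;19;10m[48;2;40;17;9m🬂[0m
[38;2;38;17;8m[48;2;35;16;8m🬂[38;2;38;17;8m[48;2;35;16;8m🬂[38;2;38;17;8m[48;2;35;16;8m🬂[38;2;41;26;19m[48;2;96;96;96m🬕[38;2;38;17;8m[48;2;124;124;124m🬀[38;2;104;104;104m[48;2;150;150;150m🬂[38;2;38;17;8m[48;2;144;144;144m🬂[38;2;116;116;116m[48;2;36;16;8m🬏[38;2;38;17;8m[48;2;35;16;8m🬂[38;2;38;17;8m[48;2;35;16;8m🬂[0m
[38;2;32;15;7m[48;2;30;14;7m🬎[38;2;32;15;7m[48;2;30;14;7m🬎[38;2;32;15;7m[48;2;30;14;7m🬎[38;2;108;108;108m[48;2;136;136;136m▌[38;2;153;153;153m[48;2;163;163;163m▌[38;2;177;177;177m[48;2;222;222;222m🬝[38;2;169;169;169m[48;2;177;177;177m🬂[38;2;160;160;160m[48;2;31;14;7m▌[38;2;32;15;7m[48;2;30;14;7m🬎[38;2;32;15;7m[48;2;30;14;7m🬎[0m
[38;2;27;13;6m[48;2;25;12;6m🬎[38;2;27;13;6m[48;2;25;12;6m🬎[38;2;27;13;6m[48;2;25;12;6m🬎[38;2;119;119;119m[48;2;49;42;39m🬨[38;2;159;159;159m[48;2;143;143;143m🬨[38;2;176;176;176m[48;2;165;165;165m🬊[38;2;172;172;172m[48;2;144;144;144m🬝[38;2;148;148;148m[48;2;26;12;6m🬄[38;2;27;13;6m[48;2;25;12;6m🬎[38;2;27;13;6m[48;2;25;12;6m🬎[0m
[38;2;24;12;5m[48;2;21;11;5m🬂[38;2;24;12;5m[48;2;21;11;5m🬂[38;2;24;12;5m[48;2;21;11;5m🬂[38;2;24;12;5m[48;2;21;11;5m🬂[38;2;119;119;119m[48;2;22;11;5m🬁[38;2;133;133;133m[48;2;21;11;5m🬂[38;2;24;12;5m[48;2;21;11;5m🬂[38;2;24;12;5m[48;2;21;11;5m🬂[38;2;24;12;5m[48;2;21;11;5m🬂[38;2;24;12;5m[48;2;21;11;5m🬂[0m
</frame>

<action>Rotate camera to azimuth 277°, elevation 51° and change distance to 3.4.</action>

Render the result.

<frame>
[38;2;43;19;10m[48;2;40;17;9m🬂[38;2;43;19;10m[48;2;40;17;9m🬂[38;2;41;18;9m[48;2;149;149;149m🬝[38;2;43;19;10m[48;2;155;155;155m🬂[38;2;143;143;143m[48;2;165;165;165m🬂[38;2;148;148;148m[48;2;167;167;167m🬂[38;2;43;19;10m[48;2;158;158;158m🬁[38;2;42;18;9m[48;2;151;151;151m🬊[38;2;43;19;10m[48;2;40;17;9m🬂[38;2;43;19;10m[48;2;40;17;9m🬂[0m
[38;2;38;17;8m[48;2;35;16;8m🬂[38;2;36;16;8m[48;2;139;139;139m🬕[38;2;151;151;151m[48;2;163;163;163m🬄[38;2;168;168;168m[48;2;174;174;174m🬆[38;2;174;174;174m[48;2;178;178;178m🬆[38;2;175;175;175m[48;2;179;179;179m🬊[38;2;172;172;172m[48;2;176;176;176m🬊[38;2;163;163;163m[48;2;170;170;170m🬉[38;2;38;17;8m[48;2;150;150;150m🬁[38;2;38;17;8m[48;2;35;16;8m🬂[0m
[38;2;32;15;7m[48;2;30;14;7m🬎[38;2;152;152;152m[48;2;31;14;7m▐[38;2;163;163;163m[48;2;169;169;169m▌[38;2;174;174;174m[48;2;176;176;176m▌[38;2;181;181;181m[48;2;198;198;198m🬕[38;2;196;196;196m[48;2;222;222;222m🬨[38;2;177;177;177m[48;2;180;180;180m▐[38;2;170;170;170m[48;2;174;174;174m▐[38;2;153;153;153m[48;2;164;164;164m▐[38;2;32;15;7m[48;2;30;14;7m🬎[0m
[38;2;27;13;6m[48;2;25;12;6m🬎[38;2;140;140;140m[48;2;26;12;6m▐[38;2;163;163;163m[48;2;154;154;154m🬨[38;2;173;173;173m[48;2;168;168;168m🬊[38;2;177;177;177m[48;2;173;173;173m🬊[38;2;182;182;182m[48;2;175;175;175m🬂[38;2;176;176;176m[48;2;171;171;171m🬆[38;2;169;169;169m[48;2;163;163;163m🬕[38;2;155;155;155m[48;2;137;137;137m🬕[38;2;27;13;6m[48;2;25;12;6m🬎[0m
[38;2;24;12;5m[48;2;21;11;5m🬂[38;2;24;12;5m[48;2;21;11;5m🬂[38;2;145;145;145m[48;2;21;11;5m🬊[38;2;159;159;159m[48;2;140;140;140m🬎[38;2;165;165;165m[48;2;153;153;153m🬎[38;2;166;166;166m[48;2;155;155;155m🬎[38;2;163;163;163m[48;2;149;149;149m🬎[38;2;149;149;149m[48;2;21;11;5m🬝[38;2;141;141;141m[48;2;22;11;5m🬀[38;2;24;12;5m[48;2;21;11;5m🬂[0m
</frame>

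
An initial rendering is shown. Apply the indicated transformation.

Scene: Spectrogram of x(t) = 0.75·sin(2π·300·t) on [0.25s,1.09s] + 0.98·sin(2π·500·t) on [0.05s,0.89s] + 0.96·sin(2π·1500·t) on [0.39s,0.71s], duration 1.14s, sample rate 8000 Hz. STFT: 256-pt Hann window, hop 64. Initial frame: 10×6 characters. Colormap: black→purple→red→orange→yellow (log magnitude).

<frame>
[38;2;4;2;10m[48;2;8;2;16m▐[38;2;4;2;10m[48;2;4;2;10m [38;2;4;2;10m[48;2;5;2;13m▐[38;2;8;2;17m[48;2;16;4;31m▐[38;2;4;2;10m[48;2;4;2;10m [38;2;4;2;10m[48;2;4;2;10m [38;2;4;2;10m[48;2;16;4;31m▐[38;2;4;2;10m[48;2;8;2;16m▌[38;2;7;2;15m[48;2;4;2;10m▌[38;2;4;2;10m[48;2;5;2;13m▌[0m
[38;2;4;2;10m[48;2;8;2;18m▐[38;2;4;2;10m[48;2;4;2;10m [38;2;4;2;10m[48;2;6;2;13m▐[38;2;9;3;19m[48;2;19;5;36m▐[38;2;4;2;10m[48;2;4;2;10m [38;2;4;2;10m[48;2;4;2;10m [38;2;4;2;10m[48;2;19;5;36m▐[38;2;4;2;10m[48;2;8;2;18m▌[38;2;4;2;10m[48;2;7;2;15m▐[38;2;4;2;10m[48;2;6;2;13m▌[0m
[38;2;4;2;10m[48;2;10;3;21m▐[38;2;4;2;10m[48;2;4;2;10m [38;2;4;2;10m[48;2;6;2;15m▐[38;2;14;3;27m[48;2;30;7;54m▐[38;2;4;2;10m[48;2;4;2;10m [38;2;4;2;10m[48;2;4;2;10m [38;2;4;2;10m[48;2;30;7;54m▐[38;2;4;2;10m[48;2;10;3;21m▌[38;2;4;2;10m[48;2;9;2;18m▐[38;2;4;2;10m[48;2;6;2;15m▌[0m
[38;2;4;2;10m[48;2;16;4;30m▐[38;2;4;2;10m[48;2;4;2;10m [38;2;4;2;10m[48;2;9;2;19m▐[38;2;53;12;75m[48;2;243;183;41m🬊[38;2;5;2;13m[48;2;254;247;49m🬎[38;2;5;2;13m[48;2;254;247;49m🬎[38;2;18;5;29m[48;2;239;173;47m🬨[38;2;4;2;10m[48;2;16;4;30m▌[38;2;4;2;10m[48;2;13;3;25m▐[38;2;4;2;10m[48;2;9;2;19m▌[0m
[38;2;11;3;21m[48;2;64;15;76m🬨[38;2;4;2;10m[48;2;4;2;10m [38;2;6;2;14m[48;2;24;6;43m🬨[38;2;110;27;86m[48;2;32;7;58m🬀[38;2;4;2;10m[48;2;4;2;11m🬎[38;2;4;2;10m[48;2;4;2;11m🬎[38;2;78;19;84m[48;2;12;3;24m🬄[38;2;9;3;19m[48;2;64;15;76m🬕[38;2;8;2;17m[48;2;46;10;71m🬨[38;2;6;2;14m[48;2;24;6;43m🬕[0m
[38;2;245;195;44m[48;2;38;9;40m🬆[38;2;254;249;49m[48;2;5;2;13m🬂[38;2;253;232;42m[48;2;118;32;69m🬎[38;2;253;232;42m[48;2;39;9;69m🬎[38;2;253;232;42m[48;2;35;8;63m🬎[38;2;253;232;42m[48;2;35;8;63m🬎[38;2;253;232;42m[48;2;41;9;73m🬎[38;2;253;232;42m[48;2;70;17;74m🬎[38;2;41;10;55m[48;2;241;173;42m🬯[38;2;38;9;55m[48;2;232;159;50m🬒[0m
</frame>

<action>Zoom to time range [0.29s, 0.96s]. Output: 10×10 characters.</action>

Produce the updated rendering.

<frame>
[38;2;4;2;10m[48;2;4;2;10m [38;2;15;4;28m[48;2;15;4;29m🬎[38;2;4;2;10m[48;2;4;2;10m [38;2;4;2;10m[48;2;4;2;10m [38;2;4;2;10m[48;2;4;2;10m [38;2;4;2;10m[48;2;4;2;10m [38;2;15;4;28m[48;2;15;4;29m🬎[38;2;4;2;10m[48;2;4;2;10m [38;2;4;2;10m[48;2;4;2;10m [38;2;8;2;17m[48;2;4;2;10m▌[0m
[38;2;4;2;10m[48;2;4;2;10m [38;2;15;4;29m[48;2;16;4;30m🬂[38;2;4;2;10m[48;2;4;2;10m [38;2;4;2;10m[48;2;4;2;10m [38;2;4;2;10m[48;2;4;2;10m [38;2;4;2;10m[48;2;4;2;10m [38;2;15;4;29m[48;2;16;4;30m🬂[38;2;4;2;10m[48;2;4;2;10m [38;2;4;2;10m[48;2;4;2;10m [38;2;8;2;17m[48;2;4;2;10m▌[0m
[38;2;4;2;10m[48;2;4;2;10m [38;2;17;4;32m[48;2;19;5;35m🬎[38;2;4;2;10m[48;2;4;2;10m [38;2;4;2;10m[48;2;4;2;10m [38;2;4;2;10m[48;2;4;2;10m [38;2;4;2;10m[48;2;4;2;10m [38;2;17;4;32m[48;2;19;5;35m🬎[38;2;4;2;10m[48;2;4;2;10m [38;2;4;2;10m[48;2;4;2;10m [38;2;4;2;10m[48;2;8;3;18m▐[0m
[38;2;4;2;10m[48;2;4;2;10m [38;2;20;5;38m[48;2;23;6;43m🬎[38;2;4;2;10m[48;2;4;2;10m [38;2;4;2;10m[48;2;4;2;10m [38;2;4;2;10m[48;2;4;2;10m [38;2;4;2;10m[48;2;4;2;10m [38;2;20;5;38m[48;2;23;6;43m🬎[38;2;4;2;10m[48;2;4;2;10m [38;2;4;2;10m[48;2;4;2;10m [38;2;4;2;10m[48;2;9;3;19m▐[0m
[38;2;4;2;10m[48;2;4;2;10m [38;2;27;6;49m[48;2;35;8;62m🬎[38;2;4;2;10m[48;2;4;2;10m [38;2;4;2;10m[48;2;4;2;10m [38;2;4;2;10m[48;2;4;2;10m [38;2;4;2;10m[48;2;4;2;10m [38;2;27;6;49m[48;2;35;8;62m🬎[38;2;4;2;10m[48;2;4;2;10m [38;2;4;2;10m[48;2;4;2;10m [38;2;4;2;10m[48;2;11;3;22m▐[0m
[38;2;4;2;10m[48;2;4;2;10m [38;2;52;12;81m[48;2;135;34;84m🬎[38;2;4;2;10m[48;2;4;2;11m🬎[38;2;4;2;10m[48;2;4;2;11m🬎[38;2;4;2;10m[48;2;4;2;11m🬎[38;2;4;2;10m[48;2;4;2;11m🬎[38;2;52;12;81m[48;2;135;34;84m🬎[38;2;4;2;10m[48;2;4;2;10m [38;2;4;2;10m[48;2;4;2;10m [38;2;4;2;10m[48;2;14;3;27m▐[0m
[38;2;4;2;10m[48;2;4;2;10m [38;2;244;185;39m[48;2;157;55;70m🬂[38;2;254;248;49m[48;2;5;2;13m🬂[38;2;254;248;49m[48;2;5;2;13m🬂[38;2;254;248;49m[48;2;5;2;13m🬂[38;2;254;248;49m[48;2;5;2;13m🬂[38;2;245;187;38m[48;2;157;54;70m🬂[38;2;4;2;10m[48;2;4;2;10m [38;2;4;2;10m[48;2;4;2;10m [38;2;4;2;10m[48;2;20;5;37m▐[0m
[38;2;4;2;10m[48;2;4;2;10m [38;2;51;11;88m[48;2;39;9;68m🬂[38;2;4;2;10m[48;2;4;2;10m [38;2;4;2;10m[48;2;4;2;10m [38;2;4;2;10m[48;2;4;2;10m [38;2;4;2;10m[48;2;4;2;10m [38;2;51;11;88m[48;2;39;9;68m🬂[38;2;4;2;10m[48;2;4;2;10m [38;2;4;2;10m[48;2;4;2;10m [38;2;4;2;10m[48;2;37;8;65m▐[0m
[38;2;6;2;14m[48;2;254;249;49m🬎[38;2;31;7;56m[48;2;254;249;49m🬎[38;2;6;2;14m[48;2;254;249;49m🬎[38;2;6;2;14m[48;2;254;249;49m🬎[38;2;6;2;14m[48;2;254;249;49m🬎[38;2;6;2;14m[48;2;254;249;49m🬎[38;2;31;7;56m[48;2;254;249;49m🬎[38;2;6;2;14m[48;2;254;249;49m🬎[38;2;6;2;14m[48;2;254;249;49m🬎[38;2;31;8;35m[48;2;240;176;46m🬨[0m
[38;2;253;215;35m[48;2;94;24;48m🬂[38;2;253;215;35m[48;2;107;27;65m🬂[38;2;253;215;35m[48;2;94;24;48m🬂[38;2;253;215;35m[48;2;94;24;48m🬂[38;2;253;215;35m[48;2;94;24;48m🬂[38;2;253;215;35m[48;2;94;24;48m🬂[38;2;253;215;35m[48;2;107;27;65m🬂[38;2;253;215;35m[48;2;94;24;48m🬂[38;2;253;215;35m[48;2;94;24;48m🬂[38;2;235;162;50m[48;2;92;23;61m🬆[0m
</frame>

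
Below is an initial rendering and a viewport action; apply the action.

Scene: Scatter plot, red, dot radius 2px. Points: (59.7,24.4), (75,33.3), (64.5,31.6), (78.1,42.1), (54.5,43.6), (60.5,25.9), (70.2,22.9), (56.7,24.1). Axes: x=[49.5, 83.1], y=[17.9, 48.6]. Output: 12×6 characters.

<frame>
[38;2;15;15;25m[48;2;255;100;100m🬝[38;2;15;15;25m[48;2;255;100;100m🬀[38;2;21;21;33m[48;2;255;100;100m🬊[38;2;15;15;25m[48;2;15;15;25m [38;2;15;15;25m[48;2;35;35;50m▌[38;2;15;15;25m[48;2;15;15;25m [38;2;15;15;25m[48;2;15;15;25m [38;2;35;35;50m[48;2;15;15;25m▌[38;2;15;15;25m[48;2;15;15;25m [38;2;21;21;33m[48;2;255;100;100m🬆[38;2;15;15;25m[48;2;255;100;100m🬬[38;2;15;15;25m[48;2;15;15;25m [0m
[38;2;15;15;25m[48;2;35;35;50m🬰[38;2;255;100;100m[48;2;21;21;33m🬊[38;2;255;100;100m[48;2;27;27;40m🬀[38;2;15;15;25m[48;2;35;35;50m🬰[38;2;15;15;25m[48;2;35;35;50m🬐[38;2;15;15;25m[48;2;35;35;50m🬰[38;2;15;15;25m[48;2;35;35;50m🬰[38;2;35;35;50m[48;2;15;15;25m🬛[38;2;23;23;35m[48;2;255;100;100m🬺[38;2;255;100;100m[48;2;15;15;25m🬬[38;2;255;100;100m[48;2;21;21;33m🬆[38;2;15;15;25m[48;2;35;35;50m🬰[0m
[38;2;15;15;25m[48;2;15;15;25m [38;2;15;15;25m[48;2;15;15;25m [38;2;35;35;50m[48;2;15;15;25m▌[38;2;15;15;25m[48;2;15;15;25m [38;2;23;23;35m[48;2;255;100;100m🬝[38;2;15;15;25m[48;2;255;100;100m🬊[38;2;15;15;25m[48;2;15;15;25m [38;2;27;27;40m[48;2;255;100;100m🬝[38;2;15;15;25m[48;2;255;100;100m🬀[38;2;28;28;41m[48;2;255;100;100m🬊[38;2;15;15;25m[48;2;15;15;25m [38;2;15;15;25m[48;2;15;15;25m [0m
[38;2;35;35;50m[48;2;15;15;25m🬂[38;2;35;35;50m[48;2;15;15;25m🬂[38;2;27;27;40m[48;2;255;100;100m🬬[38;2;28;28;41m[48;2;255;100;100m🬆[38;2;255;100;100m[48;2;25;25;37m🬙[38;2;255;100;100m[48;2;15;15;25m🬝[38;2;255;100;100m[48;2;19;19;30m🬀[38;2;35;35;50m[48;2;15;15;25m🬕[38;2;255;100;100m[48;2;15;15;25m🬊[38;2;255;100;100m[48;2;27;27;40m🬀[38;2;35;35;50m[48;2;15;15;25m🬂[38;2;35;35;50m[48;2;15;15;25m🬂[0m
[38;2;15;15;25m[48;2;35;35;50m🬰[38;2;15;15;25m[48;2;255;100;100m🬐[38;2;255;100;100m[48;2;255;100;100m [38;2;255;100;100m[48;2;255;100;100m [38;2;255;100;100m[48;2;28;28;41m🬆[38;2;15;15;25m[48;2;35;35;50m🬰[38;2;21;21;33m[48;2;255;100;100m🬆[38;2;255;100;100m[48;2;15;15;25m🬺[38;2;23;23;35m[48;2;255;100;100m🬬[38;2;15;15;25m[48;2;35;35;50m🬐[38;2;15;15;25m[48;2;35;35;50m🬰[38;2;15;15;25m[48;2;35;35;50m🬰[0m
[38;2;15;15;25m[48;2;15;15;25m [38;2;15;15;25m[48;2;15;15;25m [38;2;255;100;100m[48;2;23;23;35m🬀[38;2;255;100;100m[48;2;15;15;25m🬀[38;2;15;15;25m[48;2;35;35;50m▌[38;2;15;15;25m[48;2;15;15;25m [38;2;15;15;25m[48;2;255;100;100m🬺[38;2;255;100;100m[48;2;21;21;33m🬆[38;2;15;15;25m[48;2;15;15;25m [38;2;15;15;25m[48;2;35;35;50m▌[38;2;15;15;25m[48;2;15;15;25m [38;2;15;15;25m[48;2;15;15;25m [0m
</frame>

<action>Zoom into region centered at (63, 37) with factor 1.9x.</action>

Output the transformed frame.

<frame>
[38;2;255;100;100m[48;2;255;100;100m [38;2;15;15;25m[48;2;255;100;100m🬸[38;2;35;35;50m[48;2;15;15;25m▌[38;2;15;15;25m[48;2;15;15;25m [38;2;15;15;25m[48;2;35;35;50m▌[38;2;15;15;25m[48;2;15;15;25m [38;2;15;15;25m[48;2;15;15;25m [38;2;35;35;50m[48;2;15;15;25m▌[38;2;15;15;25m[48;2;15;15;25m [38;2;15;15;25m[48;2;35;35;50m▌[38;2;15;15;25m[48;2;15;15;25m [38;2;15;15;25m[48;2;15;15;25m [0m
[38;2;255;100;100m[48;2;23;23;35m🬀[38;2;15;15;25m[48;2;35;35;50m🬰[38;2;35;35;50m[48;2;15;15;25m🬛[38;2;15;15;25m[48;2;35;35;50m🬰[38;2;15;15;25m[48;2;35;35;50m🬐[38;2;15;15;25m[48;2;35;35;50m🬰[38;2;15;15;25m[48;2;35;35;50m🬰[38;2;35;35;50m[48;2;15;15;25m🬛[38;2;15;15;25m[48;2;35;35;50m🬰[38;2;15;15;25m[48;2;35;35;50m🬐[38;2;15;15;25m[48;2;35;35;50m🬰[38;2;15;15;25m[48;2;35;35;50m🬰[0m
[38;2;15;15;25m[48;2;15;15;25m [38;2;15;15;25m[48;2;15;15;25m [38;2;35;35;50m[48;2;15;15;25m▌[38;2;15;15;25m[48;2;15;15;25m [38;2;15;15;25m[48;2;35;35;50m▌[38;2;15;15;25m[48;2;15;15;25m [38;2;15;15;25m[48;2;15;15;25m [38;2;35;35;50m[48;2;15;15;25m▌[38;2;15;15;25m[48;2;15;15;25m [38;2;15;15;25m[48;2;35;35;50m▌[38;2;15;15;25m[48;2;15;15;25m [38;2;15;15;25m[48;2;15;15;25m [0m
[38;2;35;35;50m[48;2;15;15;25m🬂[38;2;35;35;50m[48;2;15;15;25m🬂[38;2;35;35;50m[48;2;15;15;25m🬕[38;2;35;35;50m[48;2;15;15;25m🬂[38;2;35;35;50m[48;2;15;15;25m🬨[38;2;35;35;50m[48;2;15;15;25m🬂[38;2;35;35;50m[48;2;15;15;25m🬂[38;2;35;35;50m[48;2;15;15;25m🬕[38;2;35;35;50m[48;2;15;15;25m🬂[38;2;35;35;50m[48;2;15;15;25m🬨[38;2;35;35;50m[48;2;15;15;25m🬂[38;2;35;35;50m[48;2;15;15;25m🬂[0m
[38;2;15;15;25m[48;2;35;35;50m🬰[38;2;15;15;25m[48;2;35;35;50m🬰[38;2;35;35;50m[48;2;15;15;25m🬛[38;2;15;15;25m[48;2;35;35;50m🬰[38;2;15;15;25m[48;2;35;35;50m🬐[38;2;23;23;35m[48;2;255;100;100m🬝[38;2;15;15;25m[48;2;255;100;100m🬀[38;2;28;28;41m[48;2;255;100;100m🬊[38;2;15;15;25m[48;2;35;35;50m🬰[38;2;15;15;25m[48;2;35;35;50m🬐[38;2;15;15;25m[48;2;35;35;50m🬰[38;2;15;15;25m[48;2;35;35;50m🬰[0m
[38;2;15;15;25m[48;2;15;15;25m [38;2;15;15;25m[48;2;15;15;25m [38;2;35;35;50m[48;2;15;15;25m▌[38;2;15;15;25m[48;2;15;15;25m [38;2;15;15;25m[48;2;35;35;50m▌[38;2;15;15;25m[48;2;15;15;25m [38;2;255;100;100m[48;2;15;15;25m🬊[38;2;255;100;100m[48;2;23;23;35m🬀[38;2;15;15;25m[48;2;15;15;25m [38;2;15;15;25m[48;2;35;35;50m▌[38;2;15;15;25m[48;2;15;15;25m [38;2;15;15;25m[48;2;15;15;25m [0m
</frame>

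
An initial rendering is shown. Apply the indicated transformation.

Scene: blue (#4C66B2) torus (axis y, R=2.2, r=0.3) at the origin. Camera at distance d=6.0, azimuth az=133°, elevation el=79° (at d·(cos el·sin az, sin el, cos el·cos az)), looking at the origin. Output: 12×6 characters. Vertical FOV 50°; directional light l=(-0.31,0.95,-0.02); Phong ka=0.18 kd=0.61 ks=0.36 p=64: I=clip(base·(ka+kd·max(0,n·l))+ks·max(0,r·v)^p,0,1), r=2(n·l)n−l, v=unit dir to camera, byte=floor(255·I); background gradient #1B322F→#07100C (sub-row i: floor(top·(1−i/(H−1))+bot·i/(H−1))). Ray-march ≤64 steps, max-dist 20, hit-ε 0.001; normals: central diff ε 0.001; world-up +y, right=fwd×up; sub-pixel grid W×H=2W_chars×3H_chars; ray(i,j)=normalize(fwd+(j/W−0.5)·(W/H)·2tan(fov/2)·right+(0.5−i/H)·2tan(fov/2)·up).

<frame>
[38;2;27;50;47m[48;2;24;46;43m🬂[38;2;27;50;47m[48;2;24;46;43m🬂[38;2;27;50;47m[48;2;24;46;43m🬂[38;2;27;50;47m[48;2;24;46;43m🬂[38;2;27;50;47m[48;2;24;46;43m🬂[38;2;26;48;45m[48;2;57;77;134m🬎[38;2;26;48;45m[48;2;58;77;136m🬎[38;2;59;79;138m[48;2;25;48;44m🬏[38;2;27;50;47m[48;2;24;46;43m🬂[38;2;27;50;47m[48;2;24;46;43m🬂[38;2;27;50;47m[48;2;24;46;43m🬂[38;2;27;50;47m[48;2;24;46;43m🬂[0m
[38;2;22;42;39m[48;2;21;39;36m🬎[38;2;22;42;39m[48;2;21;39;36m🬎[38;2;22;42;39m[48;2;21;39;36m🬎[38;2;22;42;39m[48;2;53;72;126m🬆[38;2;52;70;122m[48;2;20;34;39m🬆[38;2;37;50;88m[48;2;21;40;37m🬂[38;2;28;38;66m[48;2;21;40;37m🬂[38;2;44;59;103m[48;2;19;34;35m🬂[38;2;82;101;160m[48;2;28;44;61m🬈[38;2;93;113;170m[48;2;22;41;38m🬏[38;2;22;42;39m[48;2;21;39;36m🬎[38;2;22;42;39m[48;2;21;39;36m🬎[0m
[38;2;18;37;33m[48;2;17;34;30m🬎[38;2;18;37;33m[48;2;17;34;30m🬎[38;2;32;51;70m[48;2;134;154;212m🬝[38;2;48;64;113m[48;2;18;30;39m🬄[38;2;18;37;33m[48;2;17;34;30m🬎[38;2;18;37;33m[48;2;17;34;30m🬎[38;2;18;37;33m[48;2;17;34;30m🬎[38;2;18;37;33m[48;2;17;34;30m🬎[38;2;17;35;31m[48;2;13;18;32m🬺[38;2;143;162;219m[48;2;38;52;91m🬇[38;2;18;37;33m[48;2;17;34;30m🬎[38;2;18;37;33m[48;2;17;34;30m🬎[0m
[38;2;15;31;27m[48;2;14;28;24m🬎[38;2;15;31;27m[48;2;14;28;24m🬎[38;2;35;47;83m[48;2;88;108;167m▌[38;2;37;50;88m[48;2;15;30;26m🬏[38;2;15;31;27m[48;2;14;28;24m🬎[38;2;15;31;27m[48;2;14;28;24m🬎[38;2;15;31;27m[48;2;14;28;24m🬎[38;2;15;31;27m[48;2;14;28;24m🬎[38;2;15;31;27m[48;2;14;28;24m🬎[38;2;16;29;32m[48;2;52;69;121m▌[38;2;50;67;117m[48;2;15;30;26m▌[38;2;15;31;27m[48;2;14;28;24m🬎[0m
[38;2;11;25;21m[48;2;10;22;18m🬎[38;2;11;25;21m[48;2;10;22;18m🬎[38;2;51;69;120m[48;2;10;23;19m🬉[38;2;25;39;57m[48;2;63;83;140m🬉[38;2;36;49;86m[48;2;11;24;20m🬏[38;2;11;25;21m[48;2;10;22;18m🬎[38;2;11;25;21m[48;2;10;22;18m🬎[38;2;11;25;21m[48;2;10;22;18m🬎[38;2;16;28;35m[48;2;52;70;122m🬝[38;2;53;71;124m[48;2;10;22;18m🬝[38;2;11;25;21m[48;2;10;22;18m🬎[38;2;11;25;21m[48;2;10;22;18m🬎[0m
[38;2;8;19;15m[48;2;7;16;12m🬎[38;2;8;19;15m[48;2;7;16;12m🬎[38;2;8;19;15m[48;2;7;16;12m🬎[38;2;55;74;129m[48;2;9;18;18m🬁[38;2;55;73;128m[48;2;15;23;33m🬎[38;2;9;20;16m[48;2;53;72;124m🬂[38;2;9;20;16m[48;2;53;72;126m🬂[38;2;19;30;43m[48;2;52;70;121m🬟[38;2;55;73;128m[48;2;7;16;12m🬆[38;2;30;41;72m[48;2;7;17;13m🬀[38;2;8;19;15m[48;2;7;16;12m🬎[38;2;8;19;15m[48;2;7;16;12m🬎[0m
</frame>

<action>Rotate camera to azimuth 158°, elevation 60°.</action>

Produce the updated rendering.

<frame>
[38;2;27;50;47m[48;2;24;46;43m🬂[38;2;27;50;47m[48;2;24;46;43m🬂[38;2;27;50;47m[48;2;24;46;43m🬂[38;2;27;50;47m[48;2;24;46;43m🬂[38;2;27;50;47m[48;2;24;46;43m🬂[38;2;27;50;47m[48;2;24;46;43m🬂[38;2;27;50;47m[48;2;24;46;43m🬂[38;2;27;50;47m[48;2;24;46;43m🬂[38;2;27;50;47m[48;2;24;46;43m🬂[38;2;27;50;47m[48;2;24;46;43m🬂[38;2;27;50;47m[48;2;24;46;43m🬂[38;2;27;50;47m[48;2;24;46;43m🬂[0m
[38;2;22;42;39m[48;2;21;39;36m🬎[38;2;22;42;39m[48;2;21;39;36m🬎[38;2;22;42;39m[48;2;21;39;36m🬎[38;2;22;41;38m[48;2;58;78;136m🬝[38;2;23;39;45m[48;2;61;79;132m🬡[38;2;42;58;101m[48;2;22;41;38m🬋[38;2;55;74;129m[48;2;26;42;54m🬀[38;2;46;62;109m[48;2;20;35;37m🬋[38;2;57;76;133m[48;2;25;43;49m🬢[38;2;22;42;39m[48;2;21;39;36m🬎[38;2;22;42;39m[48;2;21;39;36m🬎[38;2;22;42;39m[48;2;21;39;36m🬎[0m
[38;2;18;37;33m[48;2;17;34;30m🬎[38;2;18;37;33m[48;2;17;34;30m🬎[38;2;18;36;32m[48;2;57;76;133m🬕[38;2;49;66;115m[48;2;17;35;31m🬕[38;2;18;37;33m[48;2;17;34;30m🬎[38;2;18;37;33m[48;2;17;34;30m🬎[38;2;18;37;33m[48;2;17;34;30m🬎[38;2;18;37;33m[48;2;17;34;30m🬎[38;2;27;36;64m[48;2;17;35;31m🬁[38;2;55;74;130m[48;2;22;34;50m🬧[38;2;18;37;33m[48;2;17;34;30m🬎[38;2;18;37;33m[48;2;17;34;30m🬎[0m
[38;2;15;31;27m[48;2;14;28;24m🬎[38;2;15;31;27m[48;2;14;28;24m🬎[38;2;42;57;100m[48;2;59;79;139m▌[38;2;15;31;27m[48;2;14;28;24m🬎[38;2;15;31;27m[48;2;14;28;24m🬎[38;2;15;31;27m[48;2;14;28;24m🬎[38;2;15;31;27m[48;2;14;28;24m🬎[38;2;15;31;27m[48;2;14;28;24m🬎[38;2;15;31;27m[48;2;14;28;24m🬎[38;2;15;30;26m[48;2;48;65;114m▌[38;2;57;76;134m[48;2;15;30;26m▌[38;2;15;31;27m[48;2;14;28;24m🬎[0m
[38;2;11;25;21m[48;2;10;22;18m🬎[38;2;11;25;21m[48;2;10;22;18m🬎[38;2;54;73;127m[48;2;19;30;43m🬉[38;2;55;75;131m[48;2;11;25;21m🬲[38;2;34;46;81m[48;2;11;24;20m🬏[38;2;11;25;21m[48;2;10;22;18m🬎[38;2;11;25;21m[48;2;10;22;18m🬎[38;2;11;25;21m[48;2;10;22;18m🬎[38;2;13;25;26m[48;2;51;69;121m🬝[38;2;43;58;102m[48;2;67;86;144m🬣[38;2;47;63;111m[48;2;10;23;19m🬀[38;2;11;25;21m[48;2;10;22;18m🬎[0m
[38;2;8;19;15m[48;2;7;16;12m🬎[38;2;8;19;15m[48;2;7;16;12m🬎[38;2;8;19;15m[48;2;7;16;12m🬎[38;2;45;60;106m[48;2;12;22;26m🬂[38;2;53;72;127m[48;2;19;28;42m🬎[38;2;9;20;16m[48;2;48;65;114m🬁[38;2;9;20;16m[48;2;53;71;124m🬂[38;2;37;51;89m[48;2;61;79;134m🬮[38;2;53;71;123m[48;2;7;16;12m🬎[38;2;48;65;113m[48;2;7;17;13m🬀[38;2;8;19;15m[48;2;7;16;12m🬎[38;2;8;19;15m[48;2;7;16;12m🬎[0m
</frame>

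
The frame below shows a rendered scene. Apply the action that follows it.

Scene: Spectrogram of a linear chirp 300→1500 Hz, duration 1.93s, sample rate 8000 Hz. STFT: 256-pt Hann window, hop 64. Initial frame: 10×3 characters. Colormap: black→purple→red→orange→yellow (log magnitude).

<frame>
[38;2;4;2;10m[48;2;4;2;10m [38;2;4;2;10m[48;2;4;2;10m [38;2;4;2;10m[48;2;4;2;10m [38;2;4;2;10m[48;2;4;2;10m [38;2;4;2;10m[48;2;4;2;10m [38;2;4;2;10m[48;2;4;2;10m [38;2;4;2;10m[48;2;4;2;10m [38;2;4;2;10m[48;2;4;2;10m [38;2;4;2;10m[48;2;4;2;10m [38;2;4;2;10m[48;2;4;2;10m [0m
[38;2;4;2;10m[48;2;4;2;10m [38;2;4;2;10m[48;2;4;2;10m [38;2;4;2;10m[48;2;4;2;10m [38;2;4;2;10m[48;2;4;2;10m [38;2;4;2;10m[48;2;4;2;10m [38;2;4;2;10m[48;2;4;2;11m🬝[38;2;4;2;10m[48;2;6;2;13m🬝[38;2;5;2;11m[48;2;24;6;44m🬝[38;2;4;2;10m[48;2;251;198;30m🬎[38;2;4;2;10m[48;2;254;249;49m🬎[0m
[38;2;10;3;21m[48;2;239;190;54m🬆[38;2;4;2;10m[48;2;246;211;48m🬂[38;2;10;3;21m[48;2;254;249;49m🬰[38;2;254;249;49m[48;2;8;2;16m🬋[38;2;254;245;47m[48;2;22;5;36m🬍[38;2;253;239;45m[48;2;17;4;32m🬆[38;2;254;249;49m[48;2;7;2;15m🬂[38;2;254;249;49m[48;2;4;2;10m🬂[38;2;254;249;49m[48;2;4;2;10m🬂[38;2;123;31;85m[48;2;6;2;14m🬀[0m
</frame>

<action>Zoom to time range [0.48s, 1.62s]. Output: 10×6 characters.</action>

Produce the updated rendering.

<frame>
[38;2;4;2;10m[48;2;4;2;10m [38;2;4;2;10m[48;2;4;2;10m [38;2;4;2;10m[48;2;4;2;10m [38;2;4;2;10m[48;2;4;2;10m [38;2;4;2;10m[48;2;4;2;10m [38;2;4;2;10m[48;2;4;2;10m [38;2;4;2;10m[48;2;4;2;10m [38;2;4;2;10m[48;2;4;2;10m [38;2;4;2;10m[48;2;4;2;10m [38;2;4;2;10m[48;2;4;2;10m [0m
[38;2;4;2;10m[48;2;4;2;10m [38;2;4;2;10m[48;2;4;2;10m [38;2;4;2;10m[48;2;4;2;10m [38;2;4;2;10m[48;2;4;2;10m [38;2;4;2;10m[48;2;4;2;10m [38;2;4;2;10m[48;2;4;2;10m [38;2;4;2;10m[48;2;4;2;10m [38;2;4;2;10m[48;2;4;2;10m [38;2;4;2;10m[48;2;4;2;10m [38;2;4;2;10m[48;2;4;2;10m [0m
[38;2;4;2;10m[48;2;4;2;10m [38;2;4;2;10m[48;2;4;2;10m [38;2;4;2;10m[48;2;4;2;10m [38;2;4;2;10m[48;2;4;2;10m [38;2;4;2;10m[48;2;4;2;10m [38;2;4;2;10m[48;2;4;2;10m [38;2;4;2;10m[48;2;4;2;10m [38;2;4;2;10m[48;2;4;2;10m [38;2;4;2;10m[48;2;4;2;10m [38;2;4;2;10m[48;2;4;2;10m [0m
[38;2;4;2;10m[48;2;4;2;10m [38;2;4;2;10m[48;2;4;2;10m [38;2;4;2;10m[48;2;4;2;10m [38;2;4;2;10m[48;2;4;2;10m [38;2;4;2;10m[48;2;4;2;10m [38;2;4;2;10m[48;2;4;2;11m🬝[38;2;4;2;10m[48;2;5;2;11m🬎[38;2;4;2;10m[48;2;6;2;14m🬎[38;2;4;2;10m[48;2;11;3;23m🬎[38;2;8;2;17m[48;2;167;43;82m🬝[0m
[38;2;36;9;25m[48;2;253;226;40m🬝[38;2;6;2;13m[48;2;254;249;49m🬎[38;2;11;3;23m[48;2;254;249;49m🬎[38;2;23;6;37m[48;2;253;231;41m🬆[38;2;7;2;15m[48;2;250;219;42m🬂[38;2;26;6;47m[48;2;254;249;49m🬰[38;2;246;204;44m[48;2;23;6;43m🬍[38;2;253;236;44m[48;2;5;2;12m🬎[38;2;254;249;49m[48;2;24;6;38m🬂[38;2;254;249;49m[48;2;7;2;16m🬂[0m
[38;2;254;249;49m[48;2;6;2;13m🬂[38;2;227;142;60m[48;2;4;2;11m🬂[38;2;33;8;58m[48;2;5;2;13m🬀[38;2;8;2;17m[48;2;4;2;10m🬂[38;2;5;2;12m[48;2;4;2;10m🬂[38;2;4;2;11m[48;2;4;2;10m🬂[38;2;4;2;11m[48;2;4;2;10m🬀[38;2;4;2;10m[48;2;4;2;10m [38;2;4;2;10m[48;2;4;2;10m [38;2;4;2;10m[48;2;4;2;10m [0m
</frame>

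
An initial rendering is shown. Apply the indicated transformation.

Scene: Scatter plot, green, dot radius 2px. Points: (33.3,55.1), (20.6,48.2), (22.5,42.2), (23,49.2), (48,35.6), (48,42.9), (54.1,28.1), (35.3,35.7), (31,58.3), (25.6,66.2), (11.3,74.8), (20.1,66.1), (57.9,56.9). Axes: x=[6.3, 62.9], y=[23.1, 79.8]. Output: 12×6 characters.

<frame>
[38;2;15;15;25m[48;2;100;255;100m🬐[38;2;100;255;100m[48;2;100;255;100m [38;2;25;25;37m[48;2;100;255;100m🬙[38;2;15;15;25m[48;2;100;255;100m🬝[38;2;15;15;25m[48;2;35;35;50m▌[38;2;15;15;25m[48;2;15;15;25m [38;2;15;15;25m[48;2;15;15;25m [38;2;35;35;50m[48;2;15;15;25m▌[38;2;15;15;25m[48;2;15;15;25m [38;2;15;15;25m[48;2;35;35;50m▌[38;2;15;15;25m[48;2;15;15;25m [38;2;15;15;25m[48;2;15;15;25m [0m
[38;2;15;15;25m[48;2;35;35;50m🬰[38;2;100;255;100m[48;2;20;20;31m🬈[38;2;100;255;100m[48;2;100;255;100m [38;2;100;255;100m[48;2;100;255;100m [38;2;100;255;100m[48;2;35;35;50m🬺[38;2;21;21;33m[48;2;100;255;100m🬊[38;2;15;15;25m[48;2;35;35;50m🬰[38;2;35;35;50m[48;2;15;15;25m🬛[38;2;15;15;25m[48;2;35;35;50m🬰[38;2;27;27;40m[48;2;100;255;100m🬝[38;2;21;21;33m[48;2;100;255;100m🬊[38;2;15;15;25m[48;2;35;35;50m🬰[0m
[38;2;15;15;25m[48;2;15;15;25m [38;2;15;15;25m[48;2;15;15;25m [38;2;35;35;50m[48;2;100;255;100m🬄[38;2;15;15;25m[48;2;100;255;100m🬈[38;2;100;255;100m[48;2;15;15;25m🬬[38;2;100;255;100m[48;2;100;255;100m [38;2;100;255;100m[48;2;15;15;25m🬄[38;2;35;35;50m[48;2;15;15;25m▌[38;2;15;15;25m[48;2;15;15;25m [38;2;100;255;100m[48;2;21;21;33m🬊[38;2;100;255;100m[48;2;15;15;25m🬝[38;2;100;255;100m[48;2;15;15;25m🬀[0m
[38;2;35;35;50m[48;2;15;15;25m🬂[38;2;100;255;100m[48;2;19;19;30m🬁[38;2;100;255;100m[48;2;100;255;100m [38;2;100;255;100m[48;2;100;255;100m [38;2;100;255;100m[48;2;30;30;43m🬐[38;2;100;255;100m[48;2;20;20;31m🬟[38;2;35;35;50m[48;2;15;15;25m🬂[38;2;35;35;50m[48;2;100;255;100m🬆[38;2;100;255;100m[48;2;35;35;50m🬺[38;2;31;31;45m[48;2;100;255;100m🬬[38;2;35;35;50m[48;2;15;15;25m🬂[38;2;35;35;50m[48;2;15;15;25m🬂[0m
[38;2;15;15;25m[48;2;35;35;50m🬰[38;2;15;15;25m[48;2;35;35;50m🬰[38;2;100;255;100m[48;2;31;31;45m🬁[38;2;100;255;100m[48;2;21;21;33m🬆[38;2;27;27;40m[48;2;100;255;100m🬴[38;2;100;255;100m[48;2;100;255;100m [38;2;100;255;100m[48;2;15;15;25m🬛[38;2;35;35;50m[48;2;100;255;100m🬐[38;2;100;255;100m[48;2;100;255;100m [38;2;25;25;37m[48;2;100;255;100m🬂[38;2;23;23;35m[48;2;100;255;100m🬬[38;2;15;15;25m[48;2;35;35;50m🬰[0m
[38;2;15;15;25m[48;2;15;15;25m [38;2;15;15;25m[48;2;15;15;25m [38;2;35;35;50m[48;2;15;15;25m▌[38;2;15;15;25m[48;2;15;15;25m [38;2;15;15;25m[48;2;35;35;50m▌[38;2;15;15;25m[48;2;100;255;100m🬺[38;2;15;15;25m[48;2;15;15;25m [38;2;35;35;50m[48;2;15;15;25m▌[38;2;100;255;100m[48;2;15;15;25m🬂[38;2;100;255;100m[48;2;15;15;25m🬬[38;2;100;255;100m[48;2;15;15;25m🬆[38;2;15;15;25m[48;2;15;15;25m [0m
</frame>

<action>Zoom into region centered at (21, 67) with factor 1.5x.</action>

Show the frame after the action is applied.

<frame>
[38;2;15;15;25m[48;2;15;15;25m [38;2;15;15;25m[48;2;15;15;25m [38;2;27;27;40m[48;2;100;255;100m🬝[38;2;15;15;25m[48;2;15;15;25m [38;2;15;15;25m[48;2;35;35;50m▌[38;2;15;15;25m[48;2;15;15;25m [38;2;15;15;25m[48;2;15;15;25m [38;2;35;35;50m[48;2;15;15;25m▌[38;2;15;15;25m[48;2;15;15;25m [38;2;15;15;25m[48;2;35;35;50m▌[38;2;15;15;25m[48;2;15;15;25m [38;2;15;15;25m[48;2;15;15;25m [0m
[38;2;15;15;25m[48;2;35;35;50m🬰[38;2;19;19;30m[48;2;100;255;100m🬴[38;2;100;255;100m[48;2;100;255;100m [38;2;100;255;100m[48;2;15;15;25m🬛[38;2;15;15;25m[48;2;35;35;50m🬐[38;2;15;15;25m[48;2;35;35;50m🬰[38;2;15;15;25m[48;2;35;35;50m🬰[38;2;35;35;50m[48;2;15;15;25m🬛[38;2;15;15;25m[48;2;35;35;50m🬰[38;2;15;15;25m[48;2;35;35;50m🬐[38;2;15;15;25m[48;2;35;35;50m🬰[38;2;15;15;25m[48;2;35;35;50m🬰[0m
[38;2;15;15;25m[48;2;15;15;25m [38;2;15;15;25m[48;2;15;15;25m [38;2;100;255;100m[48;2;27;27;40m🬁[38;2;15;15;25m[48;2;15;15;25m [38;2;21;21;33m[48;2;100;255;100m🬆[38;2;100;255;100m[48;2;15;15;25m🬺[38;2;15;15;25m[48;2;100;255;100m🬆[38;2;100;255;100m[48;2;15;15;25m🬺[38;2;15;15;25m[48;2;100;255;100m🬬[38;2;15;15;25m[48;2;35;35;50m▌[38;2;15;15;25m[48;2;15;15;25m [38;2;15;15;25m[48;2;15;15;25m [0m
[38;2;35;35;50m[48;2;15;15;25m🬂[38;2;35;35;50m[48;2;15;15;25m🬂[38;2;35;35;50m[48;2;15;15;25m🬕[38;2;35;35;50m[48;2;15;15;25m🬂[38;2;100;255;100m[48;2;27;27;40m🬁[38;2;100;255;100m[48;2;15;15;25m🬆[38;2;100;255;100m[48;2;19;19;30m🬁[38;2;100;255;100m[48;2;21;21;33m🬆[38;2;28;28;41m[48;2;100;255;100m🬆[38;2;31;31;45m[48;2;100;255;100m🬬[38;2;35;35;50m[48;2;15;15;25m🬂[38;2;35;35;50m[48;2;15;15;25m🬂[0m
[38;2;15;15;25m[48;2;35;35;50m🬰[38;2;15;15;25m[48;2;35;35;50m🬰[38;2;35;35;50m[48;2;15;15;25m🬛[38;2;15;15;25m[48;2;35;35;50m🬰[38;2;15;15;25m[48;2;35;35;50m🬐[38;2;23;23;35m[48;2;100;255;100m🬝[38;2;23;23;35m[48;2;100;255;100m🬬[38;2;100;255;100m[48;2;31;31;45m🬁[38;2;100;255;100m[48;2;15;15;25m🬬[38;2;100;255;100m[48;2;100;255;100m [38;2;19;19;30m[48;2;100;255;100m🬸[38;2;15;15;25m[48;2;35;35;50m🬰[0m
[38;2;15;15;25m[48;2;15;15;25m [38;2;15;15;25m[48;2;15;15;25m [38;2;35;35;50m[48;2;15;15;25m▌[38;2;15;15;25m[48;2;15;15;25m [38;2;23;23;35m[48;2;100;255;100m🬴[38;2;100;255;100m[48;2;100;255;100m [38;2;100;255;100m[48;2;100;255;100m [38;2;23;23;35m[48;2;100;255;100m🬸[38;2;15;15;25m[48;2;15;15;25m [38;2;100;255;100m[48;2;27;27;40m🬀[38;2;15;15;25m[48;2;15;15;25m [38;2;15;15;25m[48;2;15;15;25m [0m
</frame>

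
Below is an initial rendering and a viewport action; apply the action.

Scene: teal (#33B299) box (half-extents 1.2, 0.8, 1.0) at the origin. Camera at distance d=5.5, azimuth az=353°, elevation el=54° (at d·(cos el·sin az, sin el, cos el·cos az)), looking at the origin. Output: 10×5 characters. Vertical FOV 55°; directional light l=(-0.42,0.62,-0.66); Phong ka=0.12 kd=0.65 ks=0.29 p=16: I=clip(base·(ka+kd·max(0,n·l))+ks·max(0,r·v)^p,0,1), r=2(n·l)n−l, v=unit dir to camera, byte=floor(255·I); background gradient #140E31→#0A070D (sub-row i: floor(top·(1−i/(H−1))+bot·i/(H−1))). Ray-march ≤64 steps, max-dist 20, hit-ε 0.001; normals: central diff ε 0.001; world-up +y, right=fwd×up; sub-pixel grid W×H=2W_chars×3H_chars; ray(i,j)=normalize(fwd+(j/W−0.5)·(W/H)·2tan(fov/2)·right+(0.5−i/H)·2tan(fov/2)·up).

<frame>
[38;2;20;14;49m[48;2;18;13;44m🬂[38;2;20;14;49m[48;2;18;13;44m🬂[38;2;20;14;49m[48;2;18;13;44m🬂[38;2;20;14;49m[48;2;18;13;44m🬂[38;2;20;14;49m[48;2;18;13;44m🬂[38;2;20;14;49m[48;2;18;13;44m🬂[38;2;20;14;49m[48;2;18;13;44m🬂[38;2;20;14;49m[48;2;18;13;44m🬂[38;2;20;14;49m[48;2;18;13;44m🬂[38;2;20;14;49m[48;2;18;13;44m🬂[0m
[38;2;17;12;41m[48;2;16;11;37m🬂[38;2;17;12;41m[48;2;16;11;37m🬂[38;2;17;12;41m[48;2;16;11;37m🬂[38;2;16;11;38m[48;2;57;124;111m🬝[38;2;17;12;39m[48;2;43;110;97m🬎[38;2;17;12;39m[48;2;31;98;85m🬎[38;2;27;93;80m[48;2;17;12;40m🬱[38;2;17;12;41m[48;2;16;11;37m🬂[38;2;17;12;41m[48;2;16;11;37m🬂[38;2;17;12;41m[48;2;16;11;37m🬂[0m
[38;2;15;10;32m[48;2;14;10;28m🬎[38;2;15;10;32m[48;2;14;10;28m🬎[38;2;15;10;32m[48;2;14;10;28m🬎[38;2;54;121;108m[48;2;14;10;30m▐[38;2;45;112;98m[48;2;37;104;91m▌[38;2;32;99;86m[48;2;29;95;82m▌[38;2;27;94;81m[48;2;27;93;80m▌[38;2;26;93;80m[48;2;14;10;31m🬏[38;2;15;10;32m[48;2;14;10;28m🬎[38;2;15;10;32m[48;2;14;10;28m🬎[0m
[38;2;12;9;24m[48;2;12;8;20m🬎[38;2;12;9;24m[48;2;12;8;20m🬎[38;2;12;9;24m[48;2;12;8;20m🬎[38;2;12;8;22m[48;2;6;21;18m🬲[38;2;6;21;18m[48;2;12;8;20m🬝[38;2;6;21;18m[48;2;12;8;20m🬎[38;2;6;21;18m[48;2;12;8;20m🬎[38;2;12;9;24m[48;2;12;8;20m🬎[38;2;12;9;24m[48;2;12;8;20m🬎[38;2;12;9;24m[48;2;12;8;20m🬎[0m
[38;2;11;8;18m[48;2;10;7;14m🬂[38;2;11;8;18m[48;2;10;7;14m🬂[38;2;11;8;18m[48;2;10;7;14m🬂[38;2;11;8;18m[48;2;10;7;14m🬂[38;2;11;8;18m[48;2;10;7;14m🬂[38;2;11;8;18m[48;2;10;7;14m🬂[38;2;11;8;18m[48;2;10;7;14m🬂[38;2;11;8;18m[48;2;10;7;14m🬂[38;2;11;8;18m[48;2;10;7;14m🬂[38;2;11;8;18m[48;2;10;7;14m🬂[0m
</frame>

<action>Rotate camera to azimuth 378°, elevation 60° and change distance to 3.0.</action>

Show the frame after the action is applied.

<frame>
[38;2;20;14;49m[48;2;18;13;44m🬂[38;2;20;14;49m[48;2;18;13;44m🬂[38;2;19;13;46m[48;2;91;157;144m🬝[38;2;20;14;49m[48;2;96;162;149m🬂[38;2;20;14;49m[48;2;90;157;144m🬂[38;2;19;13;48m[48;2;74;141;127m🬊[38;2;19;13;47m[48;2;51;118;105m🬎[38;2;19;13;47m[48;2;36;103;90m🬎[38;2;20;14;49m[48;2;18;13;44m🬂[38;2;20;14;49m[48;2;18;13;44m🬂[0m
[38;2;17;12;41m[48;2;16;11;37m🬂[38;2;63;129;116m[48;2;16;11;39m🬦[38;2;83;150;137m[48;2;72;138;125m🬊[38;2;92;158;145m[48;2;80;146;133m🬎[38;2;89;156;142m[48;2;78;144;131m🬆[38;2;75;141;128m[48;2;62;129;116m🬄[38;2;51;118;104m[48;2;43;109;96m▌[38;2;38;104;91m[48;2;33;99;86m🬄[38;2;30;96;83m[48;2;28;94;81m🬄[38;2;27;94;81m[48;2;16;11;37m🬀[0m
[38;2;15;10;32m[48;2;34;101;87m🬆[38;2;48;114;101m[48;2;39;105;92m🬊[38;2;58;125;112m[48;2;45;112;99m🬊[38;2;68;135;121m[48;2;51;118;105m🬂[38;2;62;129;116m[48;2;47;114;100m🬆[38;2;51;118;105m[48;2;40;106;93m🬆[38;2;39;105;92m[48;2;33;99;86m🬆[38;2;32;98;85m[48;2;29;95;82m🬄[38;2;28;94;81m[48;2;27;93;80m🬄[38;2;15;10;32m[48;2;14;10;28m🬎[0m
[38;2;12;8;22m[48;2;6;21;18m🬺[38;2;29;92;80m[48;2;10;11;20m🬂[38;2;37;103;90m[48;2;6;21;18m🬂[38;2;36;102;89m[48;2;6;21;18m🬎[38;2;33;100;87m[48;2;6;21;18m🬬[38;2;34;100;87m[48;2;29;95;82m🬂[38;2;29;96;82m[48;2;27;93;80m🬆[38;2;27;94;80m[48;2;26;93;80m🬆[38;2;27;93;80m[48;2;26;93;80m🬀[38;2;12;9;24m[48;2;12;8;20m🬎[0m
[38;2;11;8;18m[48;2;10;7;14m🬂[38;2;11;8;18m[48;2;10;7;14m🬂[38;2;11;8;18m[48;2;10;7;14m🬂[38;2;6;21;18m[48;2;10;7;14m🬂[38;2;6;21;18m[48;2;10;7;13m🬊[38;2;6;21;18m[48;2;10;7;13m🬎[38;2;27;93;80m[48;2;6;21;18m🬂[38;2;26;93;80m[48;2;6;21;18m🬊[38;2;26;93;80m[48;2;6;21;18m🬎[38;2;11;8;18m[48;2;10;7;14m🬂[0m
</frame>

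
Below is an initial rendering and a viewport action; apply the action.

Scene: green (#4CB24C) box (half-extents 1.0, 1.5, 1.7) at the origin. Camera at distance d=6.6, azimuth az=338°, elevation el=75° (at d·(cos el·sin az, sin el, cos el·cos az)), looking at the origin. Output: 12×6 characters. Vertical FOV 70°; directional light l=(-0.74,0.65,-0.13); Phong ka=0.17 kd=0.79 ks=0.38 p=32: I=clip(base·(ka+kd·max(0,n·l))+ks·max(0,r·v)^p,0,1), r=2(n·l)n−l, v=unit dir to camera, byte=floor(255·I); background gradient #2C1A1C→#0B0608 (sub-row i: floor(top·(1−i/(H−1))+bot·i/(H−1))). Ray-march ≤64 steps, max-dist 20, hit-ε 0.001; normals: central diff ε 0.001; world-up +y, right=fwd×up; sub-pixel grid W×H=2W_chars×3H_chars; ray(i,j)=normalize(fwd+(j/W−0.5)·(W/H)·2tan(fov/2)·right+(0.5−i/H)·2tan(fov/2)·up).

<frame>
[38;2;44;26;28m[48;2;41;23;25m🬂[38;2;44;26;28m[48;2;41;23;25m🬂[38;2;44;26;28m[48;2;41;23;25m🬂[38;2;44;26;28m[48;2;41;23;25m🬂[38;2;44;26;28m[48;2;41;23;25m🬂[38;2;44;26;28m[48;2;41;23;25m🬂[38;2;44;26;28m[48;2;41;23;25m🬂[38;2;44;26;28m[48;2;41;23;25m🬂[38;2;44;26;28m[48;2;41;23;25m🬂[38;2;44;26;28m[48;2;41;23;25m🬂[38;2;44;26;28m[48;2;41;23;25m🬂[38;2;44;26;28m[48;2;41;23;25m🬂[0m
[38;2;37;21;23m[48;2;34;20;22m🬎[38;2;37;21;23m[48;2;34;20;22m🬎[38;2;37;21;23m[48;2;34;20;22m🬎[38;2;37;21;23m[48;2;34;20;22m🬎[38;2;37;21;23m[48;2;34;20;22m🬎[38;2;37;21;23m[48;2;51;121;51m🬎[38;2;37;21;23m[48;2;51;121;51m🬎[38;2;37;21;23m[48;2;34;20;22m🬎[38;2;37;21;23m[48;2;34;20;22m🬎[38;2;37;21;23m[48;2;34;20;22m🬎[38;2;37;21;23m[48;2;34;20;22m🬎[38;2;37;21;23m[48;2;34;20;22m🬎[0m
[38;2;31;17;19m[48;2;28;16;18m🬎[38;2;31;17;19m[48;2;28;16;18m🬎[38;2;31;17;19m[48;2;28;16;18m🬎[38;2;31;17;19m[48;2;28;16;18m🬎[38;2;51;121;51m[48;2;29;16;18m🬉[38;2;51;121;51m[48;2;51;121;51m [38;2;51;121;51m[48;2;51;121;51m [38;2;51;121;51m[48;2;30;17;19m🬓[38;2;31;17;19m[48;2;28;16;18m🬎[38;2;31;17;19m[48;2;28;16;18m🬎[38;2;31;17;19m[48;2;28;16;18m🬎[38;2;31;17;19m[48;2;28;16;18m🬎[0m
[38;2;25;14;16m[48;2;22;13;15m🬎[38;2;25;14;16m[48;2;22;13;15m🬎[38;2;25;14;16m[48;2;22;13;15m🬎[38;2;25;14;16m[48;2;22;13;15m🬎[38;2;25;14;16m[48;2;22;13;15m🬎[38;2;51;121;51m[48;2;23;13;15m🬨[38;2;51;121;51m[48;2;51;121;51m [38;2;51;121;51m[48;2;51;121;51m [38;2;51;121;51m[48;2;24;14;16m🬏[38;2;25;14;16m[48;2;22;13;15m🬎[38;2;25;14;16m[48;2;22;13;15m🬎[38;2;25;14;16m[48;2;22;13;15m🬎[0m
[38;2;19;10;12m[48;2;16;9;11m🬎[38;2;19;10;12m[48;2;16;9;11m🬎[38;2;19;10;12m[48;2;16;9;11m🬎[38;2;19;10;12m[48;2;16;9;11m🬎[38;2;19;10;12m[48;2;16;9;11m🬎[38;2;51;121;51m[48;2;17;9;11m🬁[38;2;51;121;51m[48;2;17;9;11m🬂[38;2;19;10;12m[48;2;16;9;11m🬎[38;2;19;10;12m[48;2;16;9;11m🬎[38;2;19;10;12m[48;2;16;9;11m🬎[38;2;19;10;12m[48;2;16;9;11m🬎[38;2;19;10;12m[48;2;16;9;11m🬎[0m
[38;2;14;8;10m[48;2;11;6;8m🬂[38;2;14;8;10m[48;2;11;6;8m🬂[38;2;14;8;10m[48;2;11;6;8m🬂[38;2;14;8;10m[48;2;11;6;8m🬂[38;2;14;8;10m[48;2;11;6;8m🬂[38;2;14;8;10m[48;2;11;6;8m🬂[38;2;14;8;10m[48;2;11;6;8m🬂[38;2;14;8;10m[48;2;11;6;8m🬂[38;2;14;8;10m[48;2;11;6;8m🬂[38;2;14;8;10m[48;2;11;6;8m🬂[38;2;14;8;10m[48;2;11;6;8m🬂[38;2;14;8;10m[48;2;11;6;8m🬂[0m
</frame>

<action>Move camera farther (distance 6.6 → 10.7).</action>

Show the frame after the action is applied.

<frame>
[38;2;44;26;28m[48;2;41;23;25m🬂[38;2;44;26;28m[48;2;41;23;25m🬂[38;2;44;26;28m[48;2;41;23;25m🬂[38;2;44;26;28m[48;2;41;23;25m🬂[38;2;44;26;28m[48;2;41;23;25m🬂[38;2;44;26;28m[48;2;41;23;25m🬂[38;2;44;26;28m[48;2;41;23;25m🬂[38;2;44;26;28m[48;2;41;23;25m🬂[38;2;44;26;28m[48;2;41;23;25m🬂[38;2;44;26;28m[48;2;41;23;25m🬂[38;2;44;26;28m[48;2;41;23;25m🬂[38;2;44;26;28m[48;2;41;23;25m🬂[0m
[38;2;37;21;23m[48;2;34;20;22m🬎[38;2;37;21;23m[48;2;34;20;22m🬎[38;2;37;21;23m[48;2;34;20;22m🬎[38;2;37;21;23m[48;2;34;20;22m🬎[38;2;37;21;23m[48;2;34;20;22m🬎[38;2;37;21;23m[48;2;34;20;22m🬎[38;2;37;21;23m[48;2;34;20;22m🬎[38;2;37;21;23m[48;2;34;20;22m🬎[38;2;37;21;23m[48;2;34;20;22m🬎[38;2;37;21;23m[48;2;34;20;22m🬎[38;2;37;21;23m[48;2;34;20;22m🬎[38;2;37;21;23m[48;2;34;20;22m🬎[0m
[38;2;31;17;19m[48;2;28;16;18m🬎[38;2;31;17;19m[48;2;28;16;18m🬎[38;2;31;17;19m[48;2;28;16;18m🬎[38;2;31;17;19m[48;2;28;16;18m🬎[38;2;31;17;19m[48;2;28;16;18m🬎[38;2;51;121;51m[48;2;30;17;19m🬩[38;2;51;121;51m[48;2;31;17;19m🬱[38;2;31;17;19m[48;2;28;16;18m🬎[38;2;31;17;19m[48;2;28;16;18m🬎[38;2;31;17;19m[48;2;28;16;18m🬎[38;2;31;17;19m[48;2;28;16;18m🬎[38;2;31;17;19m[48;2;28;16;18m🬎[0m
[38;2;25;14;16m[48;2;22;13;15m🬎[38;2;25;14;16m[48;2;22;13;15m🬎[38;2;25;14;16m[48;2;22;13;15m🬎[38;2;25;14;16m[48;2;22;13;15m🬎[38;2;25;14;16m[48;2;22;13;15m🬎[38;2;51;121;51m[48;2;23;13;15m🬁[38;2;51;121;51m[48;2;22;13;15m🬝[38;2;51;121;51m[48;2;24;14;16m🬃[38;2;25;14;16m[48;2;22;13;15m🬎[38;2;25;14;16m[48;2;22;13;15m🬎[38;2;25;14;16m[48;2;22;13;15m🬎[38;2;25;14;16m[48;2;22;13;15m🬎[0m
[38;2;19;10;12m[48;2;16;9;11m🬎[38;2;19;10;12m[48;2;16;9;11m🬎[38;2;19;10;12m[48;2;16;9;11m🬎[38;2;19;10;12m[48;2;16;9;11m🬎[38;2;19;10;12m[48;2;16;9;11m🬎[38;2;19;10;12m[48;2;16;9;11m🬎[38;2;19;10;12m[48;2;16;9;11m🬎[38;2;19;10;12m[48;2;16;9;11m🬎[38;2;19;10;12m[48;2;16;9;11m🬎[38;2;19;10;12m[48;2;16;9;11m🬎[38;2;19;10;12m[48;2;16;9;11m🬎[38;2;19;10;12m[48;2;16;9;11m🬎[0m
[38;2;14;8;10m[48;2;11;6;8m🬂[38;2;14;8;10m[48;2;11;6;8m🬂[38;2;14;8;10m[48;2;11;6;8m🬂[38;2;14;8;10m[48;2;11;6;8m🬂[38;2;14;8;10m[48;2;11;6;8m🬂[38;2;14;8;10m[48;2;11;6;8m🬂[38;2;14;8;10m[48;2;11;6;8m🬂[38;2;14;8;10m[48;2;11;6;8m🬂[38;2;14;8;10m[48;2;11;6;8m🬂[38;2;14;8;10m[48;2;11;6;8m🬂[38;2;14;8;10m[48;2;11;6;8m🬂[38;2;14;8;10m[48;2;11;6;8m🬂[0m
</frame>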